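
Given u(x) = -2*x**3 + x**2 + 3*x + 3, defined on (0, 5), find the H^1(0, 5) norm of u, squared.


||u||_{H^1}^2 = 628885/14

The H^1 norm (squared) on an interval (0, L) is
  ||u||_{H^1}^2 = ∫_0^L u(x)^2 dx + ∫_0^L u'(x)^2 dx.
Compute u'(x) = -6*x**2 + 2*x + 3.
Then u(x)^2 = 4*x**6 - 4*x**5 - 11*x**4 - 6*x**3 + 15*x**2 + 18*x + 9 and u'(x)^2 = 36*x**4 - 24*x**3 - 32*x**2 + 12*x + 9.
Integrate each monomial from 0 to 5 using ∫_0^5 c·x^n dx = c·5^(n+1)/(n+1):
  ∫_0^5 u(x)^2 dx = ∫_0^5 (4*x^6 - 4*x^5 - 11*x^4 - 6*x^3 + 15*x^2 + 18*x + 9) dx. Term by term:
    ∫_0^5 4*x^6 dx = 312500/7;  ∫_0^5 -4*x^5 dx = -31250/3;  ∫_0^5 -11*x^4 dx = -6875;
    ∫_0^5 -6*x^3 dx = -1875/2;  ∫_0^5 15*x^2 dx = 625;  ∫_0^5 18*x dx = 225;
    ∫_0^5 9 dx = 45.
  Sum: 312500/7 − 31250/3 − 6875 − 1875/2 + 625 + 225 + 45 = 1146965/42.
  ∫_0^5 u'(x)^2 dx = ∫_0^5 (36*x^4 - 24*x^3 - 32*x^2 + 12*x + 9) dx. Term by term:
    ∫_0^5 36*x^4 dx = 22500;  ∫_0^5 -24*x^3 dx = -3750;  ∫_0^5 -32*x^2 dx = -4000/3;
    ∫_0^5 12*x dx = 150;  ∫_0^5 9 dx = 45.
  Sum: 22500 − 3750 − 4000/3 + 150 + 45 = 52835/3.
Adding: ||u||_{H^1}^2 = 1146965/42 + 52835/3 = 628885/14.


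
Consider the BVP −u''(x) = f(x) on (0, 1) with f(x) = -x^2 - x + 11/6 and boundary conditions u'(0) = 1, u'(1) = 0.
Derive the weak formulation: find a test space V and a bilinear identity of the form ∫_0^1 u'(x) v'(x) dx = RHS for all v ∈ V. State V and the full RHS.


V = H^1(0, 1) (v unrestricted at boundary; u is determined up to an additive constant); weak form: ∫_0^1 u'v' dx = ∫_0^1 (-x^2 - x + 11/6) v dx − v(0) for all v ∈ V.

Multiply both sides by a test function v and integrate from 0 to 1:
  ∫_0^1 −u''(x) v(x) dx = ∫_0^1 f(x) v(x) dx.
Integrate the LHS by parts once:
  ∫_0^1 −u'' v dx = −[u'(x) v(x)]_0^1 + ∫_0^1 u'(x) v'(x) dx.
Thus ∫_0^1 u'(x) v'(x) dx = ∫_0^1 f(x) v(x) dx + [u'(x) v(x)]_0^1.
Choose V so that boundary terms are either known or forced to vanish.
u has inhomogeneous Neumann u'(0) = 1, u'(1) = 0. [u' v]_0^1 = (0)·v(1) − (1)·v(0) = − v(0). Take V = H^1(0, 1); boundary term becomes part of RHS.
Weak formulation: find u (satisfying any essential BC) such that ∫_0^1 u'(x) v'(x) dx = ∫_0^1 f v dx − v(0) for all v ∈ V (Neumann data are natural BCs: they enter the RHS as boundary terms).
Substituting f(x) = -x^2 - x + 11/6, the right-hand side is ∫_0^1 (-x^2 - x + 11/6) v dx − v(0).
Compatibility check (pure Neumann): taking v ≡ 1 ∈ V gives 0 = ∫_0^1 f dx + (0) − (1), i.e. ∫_0^1 f dx must equal u'(0) − u'(1) = 1. Indeed ∫_0^1 (-x^2 - x + 11/6) dx = 1, so the data are compatible. The solution is then unique only up to an additive constant (fix it e.g. by requiring ∫_0^1 u dx = 0).


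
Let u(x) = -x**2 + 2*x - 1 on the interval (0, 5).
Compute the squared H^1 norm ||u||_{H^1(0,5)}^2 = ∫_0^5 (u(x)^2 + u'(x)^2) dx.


||u||_{H^1}^2 = 875/3

The H^1 norm (squared) on an interval (0, L) is
  ||u||_{H^1}^2 = ∫_0^L u(x)^2 dx + ∫_0^L u'(x)^2 dx.
Compute u'(x) = 2 - 2*x.
Then u(x)^2 = x**4 - 4*x**3 + 6*x**2 - 4*x + 1 and u'(x)^2 = 4*x**2 - 8*x + 4.
Integrate each monomial from 0 to 5 using ∫_0^5 c·x^n dx = c·5^(n+1)/(n+1):
  ∫_0^5 u(x)^2 dx = ∫_0^5 (x^4 - 4*x^3 + 6*x^2 - 4*x + 1) dx. Term by term:
    ∫_0^5 x^4 dx = 625;  ∫_0^5 -4*x^3 dx = -625;  ∫_0^5 6*x^2 dx = 250;
    ∫_0^5 -4*x dx = -50;  ∫_0^5 1 dx = 5.
  Sum: 625 − 625 + 250 − 50 + 5 = 205.
  ∫_0^5 u'(x)^2 dx = ∫_0^5 (4*x^2 - 8*x + 4) dx. Term by term:
    ∫_0^5 4*x^2 dx = 500/3;  ∫_0^5 -8*x dx = -100;  ∫_0^5 4 dx = 20.
  Sum: 500/3 − 100 + 20 = 260/3.
Adding: ||u||_{H^1}^2 = 205 + 260/3 = 875/3.


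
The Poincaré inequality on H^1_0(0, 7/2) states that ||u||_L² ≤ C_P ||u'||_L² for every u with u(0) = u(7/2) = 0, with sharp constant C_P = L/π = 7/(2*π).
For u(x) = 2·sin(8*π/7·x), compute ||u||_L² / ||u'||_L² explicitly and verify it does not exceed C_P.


||u||_L² / ||u'||_L² = 7/(8*π) < C_P = 7/(2*π).

u(x) = 2·sin(8*π/7·x), so u'(x) = 16*π*cos(8*π*x/7)/7.
Writing u(x) = A·sin(kπx/L) with A = 2 and k = 4, use ∫_0^L sin²(kπx/L) dx = L/2 and ∫_0^L cos²(kπx/L) dx = L/2.
u² = 4·sin²(8*π/7·x) and (u')² = 256*π^2/49·cos²(8*π/7·x), and each of sin², cos² integrates to L/2 = 7/4 over (0, 7/2).
∫_0^7/2 u² dx = 7, so ||u||_L² = sqrt(7).
∫_0^7/2 (u')² dx = 64*π^2/7, so ||u'||_L² = 8*sqrt(7)*π/7.
Ratio ||u||_L² / ||u'||_L² = 7/(8*π).
Sharp Poincaré constant on H^1_0(0, 7/2) is C_P = L/π = 7/(2*π), achieved by sin(2*π/7·x).
This is the k = 4 harmonic; the ratio L/(kπ) is strictly less than C_P = L/π, consistent with the sharp inequality ||u||_L² ≤ C_P ||u'||_L².


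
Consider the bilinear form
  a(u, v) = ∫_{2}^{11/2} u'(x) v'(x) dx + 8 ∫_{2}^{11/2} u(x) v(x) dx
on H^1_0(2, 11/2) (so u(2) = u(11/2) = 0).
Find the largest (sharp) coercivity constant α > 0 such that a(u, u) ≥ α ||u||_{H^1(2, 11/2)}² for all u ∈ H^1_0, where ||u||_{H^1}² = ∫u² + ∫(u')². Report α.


α = 1

Coercivity of a(·,·) on H^1_0(2, 11/2) means a(u, u) ≥ α ||u||_{H^1}² for every u ∈ H^1_0.
The interval has length L = 7/2, and Poincaré/coercivity depend only on L. Here a(u, u) = ∫(u')² + (8)·∫u².
Here c = 8 ≥ 1, so a(u,u) = ∫(u')² + c∫u² ≥ ∫(u')² + ∫u² = ||u||_{H^1}², i.e. α = 1 works. No larger α is possible: a(u,u) ≥ α||u||_{H^1}² means (1−α)∫(u')² ≥ (α−c)∫u², and for the modes u_n = sin(nπ(x−x₀)/L) (x₀ the left endpoint) one has ∫u_n²/∫(u_n')² = (L/(nπ))² → 0, so a(u_n,u_n)/||u_n||_{H^1}² → 1. Hence the optimal constant is α = 1.
Therefore α = 1.


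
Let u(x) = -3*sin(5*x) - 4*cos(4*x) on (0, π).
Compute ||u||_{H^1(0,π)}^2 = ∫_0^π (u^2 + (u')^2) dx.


||u||_{H^1(0,π)}^2 = 1360/3 + 253*π

u'(x) = 16*sin(4*x) - 15*cos(5*x).
Expand u² and (u')² and integrate term by term on (0, π), using: for integers n ≥ 1, ∫_0^π sin²(nx) dx = ∫_0^π cos²(nx) dx = π/2; for n ≠ n', ∫_0^π sin(nx)sin(n'x) dx = ∫_0^π cos(nx)cos(n'x) dx = 0; and by product-to-sum, ∫_0^π sin(nx)cos(n'x) dx = ½∫_0^π [sin((n+n')x) + sin((n−n')x)] dx, which is 0 when n+n' is even and 2n/(n²−n'²) when n+n' is odd (it need not vanish on (0, π)).
  u² squared terms: (-4)²·∫cos(4x)² dx = 16·π/2 = 8*π;  (-3)²·∫sin(5x)² dx = 9·π/2 = 9*π/2.
  u² cross terms: 2·(-4)·(-3)·∫cos(4x)·sin(5x) dx = 24·(10/9) = 80/3.
  So ∫_0^π u² dx = 8*π + 9*π/2 + 80/3 = 80/3 + 25*π/2.
  (u')² squared terms: (-15)²·∫cos(5x)² dx = 225·π/2 = 225*π/2;  (16)²·∫sin(4x)² dx = 256·π/2 = 128*π.
  (u')² cross terms: 2·(-15)·(16)·∫cos(5x)·sin(4x) dx = -480·(-8/9) = 1280/3.
  So ∫_0^π (u')² dx = 225*π/2 + 128*π + 1280/3 = 1280/3 + 481*π/2.
||u||_{H^1}^2 = (80/3 + 25*π/2) + (1280/3 + 481*π/2) = 1360/3 + 253*π.


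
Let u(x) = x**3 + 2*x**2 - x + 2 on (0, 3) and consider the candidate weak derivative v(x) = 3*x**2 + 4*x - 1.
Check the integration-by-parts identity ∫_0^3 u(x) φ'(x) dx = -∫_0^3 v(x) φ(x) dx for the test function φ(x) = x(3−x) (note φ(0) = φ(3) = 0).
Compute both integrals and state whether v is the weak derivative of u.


LHS = -1179/20, RHS = -1179/20. Yes, v = u' weakly.

u(x) = x**3 + 2*x**2 - x + 2, classical derivative u'(x) = 3*x**2 + 4*x - 1.
φ(x) = x(3−x), so φ'(x) = 3 - 2*x.
Note φ(0) = φ(3) = 0, so the boundary term u·φ vanishes.
LHS = ∫_0^3 u(x) φ'(x) dx = ∫_0^3 (-2*x^4 - x^3 + 8*x^2 - 7*x + 6) dx. Term by term:
  ∫_0^3 -2*x^4 dx = -486/5;  ∫_0^3 -x^3 dx = -81/4;  ∫_0^3 8*x^2 dx = 72;
  ∫_0^3 -7*x dx = -63/2;  ∫_0^3 6 dx = 18.
Sum: -486/5 − 81/4 + 72 − 63/2 + 18 = -1179/20.
So LHS = -1179/20.
∫_0^3 v(x) φ(x) dx = ∫_0^3 (-3*x^4 + 5*x^3 + 13*x^2 - 3*x) dx. Term by term:
  ∫_0^3 -3*x^4 dx = -729/5;  ∫_0^3 5*x^3 dx = 405/4;  ∫_0^3 13*x^2 dx = 117;
  ∫_0^3 -3*x dx = -27/2.
Sum: -729/5 + 405/4 + 117 − 27/2 = 1179/20.
So RHS = -∫_0^3 v(x) φ(x) dx = -1179/20.
LHS = RHS, so the identity holds for this test φ.
Moreover u is smooth here and v(x) = u'(x) = 3*x**2 + 4*x - 1 pointwise, so the identity holds for every test function. Hence v is the weak derivative of u.


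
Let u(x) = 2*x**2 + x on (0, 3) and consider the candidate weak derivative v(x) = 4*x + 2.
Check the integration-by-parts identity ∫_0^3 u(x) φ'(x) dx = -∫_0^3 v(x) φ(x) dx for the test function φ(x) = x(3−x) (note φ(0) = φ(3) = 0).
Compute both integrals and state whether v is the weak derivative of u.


LHS = -63/2, RHS = -36. No, v is not the weak derivative of u.

u(x) = 2*x**2 + x, classical derivative u'(x) = 4*x + 1.
φ(x) = x(3−x), so φ'(x) = 3 - 2*x.
Note φ(0) = φ(3) = 0, so the boundary term u·φ vanishes.
LHS = ∫_0^3 u(x) φ'(x) dx = ∫_0^3 (-4*x^3 + 4*x^2 + 3*x) dx. Term by term:
  ∫_0^3 -4*x^3 dx = -81;  ∫_0^3 4*x^2 dx = 36;  ∫_0^3 3*x dx = 27/2.
Sum: -81 + 36 + 27/2 = -63/2.
So LHS = -63/2.
∫_0^3 v(x) φ(x) dx = ∫_0^3 (-4*x^3 + 10*x^2 + 6*x) dx. Term by term:
  ∫_0^3 -4*x^3 dx = -81;  ∫_0^3 10*x^2 dx = 90;  ∫_0^3 6*x dx = 27.
Sum: -81 + 90 + 27 = 36.
So RHS = -∫_0^3 v(x) φ(x) dx = -36.
LHS − RHS = 9/2 ≠ 0, so the identity fails.
(For a valid weak derivative the identity must hold for EVERY test function, in particular this one. The failure shows v is NOT the weak derivative of u.)
Correct weak derivative would be u'(x) = 4*x + 1.


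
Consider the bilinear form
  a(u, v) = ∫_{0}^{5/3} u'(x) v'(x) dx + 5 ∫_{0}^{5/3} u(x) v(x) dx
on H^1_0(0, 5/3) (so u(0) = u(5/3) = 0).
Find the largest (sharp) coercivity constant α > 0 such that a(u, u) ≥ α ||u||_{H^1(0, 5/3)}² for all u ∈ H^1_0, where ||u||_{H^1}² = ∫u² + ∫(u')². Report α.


α = 1

Coercivity of a(·,·) on H^1_0(0, 5/3) means a(u, u) ≥ α ||u||_{H^1}² for every u ∈ H^1_0.
The interval has length L = 5/3, and Poincaré/coercivity depend only on L. Here a(u, u) = ∫(u')² + (5)·∫u².
Here c = 5 ≥ 1, so a(u,u) = ∫(u')² + c∫u² ≥ ∫(u')² + ∫u² = ||u||_{H^1}², i.e. α = 1 works. No larger α is possible: a(u,u) ≥ α||u||_{H^1}² means (1−α)∫(u')² ≥ (α−c)∫u², and for the modes u_n = sin(nπ(x−x₀)/L) (x₀ the left endpoint) one has ∫u_n²/∫(u_n')² = (L/(nπ))² → 0, so a(u_n,u_n)/||u_n||_{H^1}² → 1. Hence the optimal constant is α = 1.
Therefore α = 1.


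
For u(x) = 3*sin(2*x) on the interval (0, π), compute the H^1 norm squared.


||u||_{H^1(0,π)}^2 = 45*π/2

u'(x) = 6*cos(2*x).
Expand u² and (u')² and integrate term by term on (0, π), using: for integers n ≥ 1, ∫_0^π sin²(nx) dx = ∫_0^π cos²(nx) dx = π/2; for n ≠ n', ∫_0^π sin(nx)sin(n'x) dx = ∫_0^π cos(nx)cos(n'x) dx = 0; and by product-to-sum, ∫_0^π sin(nx)cos(n'x) dx = ½∫_0^π [sin((n+n')x) + sin((n−n')x)] dx, which is 0 when n+n' is even and 2n/(n²−n'²) when n+n' is odd (it need not vanish on (0, π)).
  u² squared terms: (3)²·∫sin(2x)² dx = 9·π/2 = 9*π/2.
  So ∫_0^π u² dx = 9*π/2.
  (u')² squared terms: (6)²·∫cos(2x)² dx = 36·π/2 = 18*π.
  So ∫_0^π (u')² dx = 18*π.
||u||_{H^1}^2 = (9*π/2) + (18*π) = 45*π/2.


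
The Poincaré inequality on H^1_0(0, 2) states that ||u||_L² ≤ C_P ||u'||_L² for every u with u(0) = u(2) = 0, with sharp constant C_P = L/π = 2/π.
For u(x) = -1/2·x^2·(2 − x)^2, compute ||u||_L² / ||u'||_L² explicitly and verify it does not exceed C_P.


||u||_L² / ||u'||_L² = sqrt(3)/3 < C_P = 2/π.

u(x) = -1/2·x^2·(2 − x)^2, so u'(x) = x*(x*(2 - x) - (x - 2)^2).
u(x) = -1/2·x^2·(2 − x)^2 vanishes at x = 0 and x = 2, so u ∈ H^1_0(0, 2). Differentiate via the product rule and integrate the resulting polynomials term by term.
  ∫_0^2 u² dx = ∫_0^2 (x^8/4 - 2*x^7 + 6*x^6 - 8*x^5 + 4*x^4) dx. Term by term:
    ∫_0^2 x^8/4 dx = 128/9;  ∫_0^2 -2*x^7 dx = -64;  ∫_0^2 6*x^6 dx = 768/7;
    ∫_0^2 -8*x^5 dx = -256/3;  ∫_0^2 4*x^4 dx = 128/5.
  Sum: 128/9 − 64 + 768/7 − 256/3 + 128/5 = 64/315.
  ∫_0^2 (u')² dx = ∫_0^2 (4*x^6 - 24*x^5 + 52*x^4 - 48*x^3 + 16*x^2) dx. Term by term:
    ∫_0^2 4*x^6 dx = 512/7;  ∫_0^2 -24*x^5 dx = -256;  ∫_0^2 52*x^4 dx = 1664/5;
    ∫_0^2 -48*x^3 dx = -192;  ∫_0^2 16*x^2 dx = 128/3.
  Sum: 512/7 − 256 + 1664/5 − 192 + 128/3 = 64/105.
∫_0^2 u² dx = 64/315, so ||u||_L² = 8*sqrt(35)/105.
∫_0^2 (u')² dx = 64/105, so ||u'||_L² = 8*sqrt(105)/105.
Ratio ||u||_L² / ||u'||_L² = sqrt(3)/3.
Sharp Poincaré constant on H^1_0(0, 2) is C_P = L/π = 2/π, achieved by sin(π/2·x).
A polynomial bump cannot attain the sharp Poincaré constant (only the first sine eigenfunction does), so the ratio is strictly less than C_P, consistent with ||u||_L² ≤ C_P ||u'||_L².


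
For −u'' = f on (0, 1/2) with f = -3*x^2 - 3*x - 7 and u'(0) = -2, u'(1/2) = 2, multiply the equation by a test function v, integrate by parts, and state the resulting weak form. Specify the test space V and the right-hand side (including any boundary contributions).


V = H^1(0, 1/2) (v unrestricted at boundary; u is determined up to an additive constant); weak form: ∫_0^1/2 u'v' dx = ∫_0^1/2 (-3*x^2 - 3*x - 7) v dx + 2·v(1/2) + 2·v(0) for all v ∈ V.

Multiply both sides by a test function v and integrate from 0 to 1/2:
  ∫_0^1/2 −u''(x) v(x) dx = ∫_0^1/2 f(x) v(x) dx.
Integrate the LHS by parts once:
  ∫_0^1/2 −u'' v dx = −[u'(x) v(x)]_0^1/2 + ∫_0^1/2 u'(x) v'(x) dx.
Thus ∫_0^1/2 u'(x) v'(x) dx = ∫_0^1/2 f(x) v(x) dx + [u'(x) v(x)]_0^1/2.
Choose V so that boundary terms are either known or forced to vanish.
u has inhomogeneous Neumann u'(0) = -2, u'(1/2) = 2. [u' v]_0^1/2 = (2)·v(1/2) − (-2)·v(0) = 2·v(1/2) + 2·v(0). Take V = H^1(0, 1/2); boundary term becomes part of RHS.
Weak formulation: find u (satisfying any essential BC) such that ∫_0^1/2 u'(x) v'(x) dx = ∫_0^1/2 f v dx + 2·v(1/2) + 2·v(0) for all v ∈ V (Neumann data are natural BCs: they enter the RHS as boundary terms).
Substituting f(x) = -3*x^2 - 3*x - 7, the right-hand side is ∫_0^1/2 (-3*x^2 - 3*x - 7) v dx + 2·v(1/2) + 2·v(0).
Compatibility check (pure Neumann): taking v ≡ 1 ∈ V gives 0 = ∫_0^1/2 f dx + (2) − (-2), i.e. ∫_0^1/2 f dx must equal u'(0) − u'(1/2) = -4. Indeed ∫_0^1/2 (-3*x^2 - 3*x - 7) dx = -4, so the data are compatible. The solution is then unique only up to an additive constant (fix it e.g. by requiring ∫_0^1/2 u dx = 0).


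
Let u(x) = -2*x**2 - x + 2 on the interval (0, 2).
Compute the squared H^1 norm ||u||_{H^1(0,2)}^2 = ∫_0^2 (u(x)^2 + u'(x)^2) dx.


||u||_{H^1}^2 = 418/5

The H^1 norm (squared) on an interval (0, L) is
  ||u||_{H^1}^2 = ∫_0^L u(x)^2 dx + ∫_0^L u'(x)^2 dx.
Compute u'(x) = -4*x - 1.
Then u(x)^2 = 4*x**4 + 4*x**3 - 7*x**2 - 4*x + 4 and u'(x)^2 = 16*x**2 + 8*x + 1.
Integrate each monomial from 0 to 2 using ∫_0^2 c·x^n dx = c·2^(n+1)/(n+1):
  ∫_0^2 u(x)^2 dx = ∫_0^2 (4*x^4 + 4*x^3 - 7*x^2 - 4*x + 4) dx. Term by term:
    ∫_0^2 4*x^4 dx = 128/5;  ∫_0^2 4*x^3 dx = 16;  ∫_0^2 -7*x^2 dx = -56/3;
    ∫_0^2 -4*x dx = -8;  ∫_0^2 4 dx = 8.
  Sum: 128/5 + 16 − 56/3 − 8 + 8 = 344/15.
  ∫_0^2 u'(x)^2 dx = ∫_0^2 (16*x^2 + 8*x + 1) dx. Term by term:
    ∫_0^2 16*x^2 dx = 128/3;  ∫_0^2 8*x dx = 16;  ∫_0^2 1 dx = 2.
  Sum: 128/3 + 16 + 2 = 182/3.
Adding: ||u||_{H^1}^2 = 344/15 + 182/3 = 418/5.


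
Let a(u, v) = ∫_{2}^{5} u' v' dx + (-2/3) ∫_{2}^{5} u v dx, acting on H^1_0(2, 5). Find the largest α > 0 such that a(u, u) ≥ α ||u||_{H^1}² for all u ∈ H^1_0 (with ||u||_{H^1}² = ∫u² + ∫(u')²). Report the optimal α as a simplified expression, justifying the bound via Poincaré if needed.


α = (-6 + π^2)/(9 + π^2)

Coercivity of a(·,·) on H^1_0(2, 5) means a(u, u) ≥ α ||u||_{H^1}² for every u ∈ H^1_0.
The interval has length L = 3, and Poincaré/coercivity depend only on L. Here a(u, u) = ∫(u')² + (-2/3)·∫u².
Here c = -2/3 < 0 with |c| < (π/L)² = π^2/9, so coercivity still holds. The condition a(u,u) ≥ α||u||_{H^1}² reads (1−α)∫(u')² ≥ (α−c)∫u². Any admissible α is ≤ 1 (rapidly oscillating u have ∫u²/∫(u')² → 0), and α = 1 would force 0 ≥ (1−c)∫u², impossible since c < 1; so 1−α > 0. By the sharp Poincaré inequality on H^1_0 of an interval of length L, ∫(u')² ≥ (π/L)²∫u² with equality for the first sine mode sin(π(x−x₀)/L) (x₀ the left endpoint), so the inequality holds for all u iff (1−α)(π/L)² ≥ α − c, i.e. α ≤ ((π/L)² + c)/((π/L)² + 1) = (1 + c(L/π)²)/(1 + (L/π)²). (Direct route, valid since c ≤ 0: Poincaré gives c∫u² ≥ c(L/π)²∫(u')², so a(u,u) ≥ (1 + c(L/π)²)∫(u')², while ||u||_{H^1}² ≤ (1 + (L/π)²)∫(u')²; dividing yields the same α.) With (π/L)² = π^2/9 and c = -2/3, the largest admissible constant is α = ((π/L)² + c)/((π/L)² + 1).
Simplifying, α = (-6 + π^2)/(9 + π^2).


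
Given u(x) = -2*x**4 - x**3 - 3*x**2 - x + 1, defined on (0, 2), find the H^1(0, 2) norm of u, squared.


||u||_{H^1}^2 = 155056/45

The H^1 norm (squared) on an interval (0, L) is
  ||u||_{H^1}^2 = ∫_0^L u(x)^2 dx + ∫_0^L u'(x)^2 dx.
Compute u'(x) = -8*x**3 - 3*x**2 - 6*x - 1.
Then u(x)^2 = 4*x**8 + 4*x**7 + 13*x**6 + 10*x**5 + 7*x**4 + 4*x**3 - 5*x**2 - 2*x + 1 and u'(x)^2 = 64*x**6 + 48*x**5 + 105*x**4 + 52*x**3 + 42*x**2 + 12*x + 1.
Integrate each monomial from 0 to 2 using ∫_0^2 c·x^n dx = c·2^(n+1)/(n+1):
  ∫_0^2 u(x)^2 dx = ∫_0^2 (4*x^8 + 4*x^7 + 13*x^6 + 10*x^5 + 7*x^4 + 4*x^3 - 5*x^2 - 2*x + 1) dx. Term by term:
    ∫_0^2 4*x^8 dx = 2048/9;  ∫_0^2 4*x^7 dx = 128;  ∫_0^2 13*x^6 dx = 1664/7;
    ∫_0^2 10*x^5 dx = 320/3;  ∫_0^2 7*x^4 dx = 224/5;  ∫_0^2 4*x^3 dx = 16;
    ∫_0^2 -5*x^2 dx = -40/3;  ∫_0^2 -2*x dx = -4;  ∫_0^2 1 dx = 2.
  Sum: 2048/9 + 128 + 1664/7 + 320/3 + 224/5 + 16 − 40/3 − 4 + 2 = 234802/315.
  ∫_0^2 u'(x)^2 dx = ∫_0^2 (64*x^6 + 48*x^5 + 105*x^4 + 52*x^3 + 42*x^2 + 12*x + 1) dx. Term by term:
    ∫_0^2 64*x^6 dx = 8192/7;  ∫_0^2 48*x^5 dx = 512;  ∫_0^2 105*x^4 dx = 672;
    ∫_0^2 52*x^3 dx = 208;  ∫_0^2 42*x^2 dx = 112;  ∫_0^2 12*x dx = 24;
    ∫_0^2 1 dx = 2.
  Sum: 8192/7 + 512 + 672 + 208 + 112 + 24 + 2 = 18902/7.
Adding: ||u||_{H^1}^2 = 234802/315 + 18902/7 = 155056/45.


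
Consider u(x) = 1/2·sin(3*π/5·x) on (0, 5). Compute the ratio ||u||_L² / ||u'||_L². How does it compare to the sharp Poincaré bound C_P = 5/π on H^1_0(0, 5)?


||u||_L² / ||u'||_L² = 5/(3*π) < C_P = 5/π.

u(x) = 1/2·sin(3*π/5·x), so u'(x) = 3*π*cos(3*π*x/5)/10.
Writing u(x) = A·sin(kπx/L) with A = 1/2 and k = 3, use ∫_0^L sin²(kπx/L) dx = L/2 and ∫_0^L cos²(kπx/L) dx = L/2.
u² = 1/4·sin²(3*π/5·x) and (u')² = 9*π^2/100·cos²(3*π/5·x), and each of sin², cos² integrates to L/2 = 5/2 over (0, 5).
∫_0^5 u² dx = 5/8, so ||u||_L² = sqrt(10)/4.
∫_0^5 (u')² dx = 9*π^2/40, so ||u'||_L² = 3*sqrt(10)*π/20.
Ratio ||u||_L² / ||u'||_L² = 5/(3*π).
Sharp Poincaré constant on H^1_0(0, 5) is C_P = L/π = 5/π, achieved by sin(π/5·x).
This is the k = 3 harmonic; the ratio L/(kπ) is strictly less than C_P = L/π, consistent with the sharp inequality ||u||_L² ≤ C_P ||u'||_L².


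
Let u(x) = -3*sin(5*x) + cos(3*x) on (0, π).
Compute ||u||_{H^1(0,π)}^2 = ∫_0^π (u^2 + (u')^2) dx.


||u||_{H^1(0,π)}^2 = 122*π

u'(x) = -3*sin(3*x) - 15*cos(5*x).
Expand u² and (u')² and integrate term by term on (0, π), using: for integers n ≥ 1, ∫_0^π sin²(nx) dx = ∫_0^π cos²(nx) dx = π/2; for n ≠ n', ∫_0^π sin(nx)sin(n'x) dx = ∫_0^π cos(nx)cos(n'x) dx = 0; and by product-to-sum, ∫_0^π sin(nx)cos(n'x) dx = ½∫_0^π [sin((n+n')x) + sin((n−n')x)] dx, which is 0 when n+n' is even and 2n/(n²−n'²) when n+n' is odd (it need not vanish on (0, π)).
  u² squared terms: (-3)²·∫sin(5x)² dx = 9·π/2 = 9*π/2;  (1)²·∫cos(3x)² dx = 1·π/2 = π/2.
  u² cross terms: 2·(-3)·(1)·∫sin(5x)·cos(3x) dx = -6·(0) = 0.
  So ∫_0^π u² dx = 9*π/2 + π/2 + 0 = 5*π.
  (u')² squared terms: (-15)²·∫cos(5x)² dx = 225·π/2 = 225*π/2;  (-3)²·∫sin(3x)² dx = 9·π/2 = 9*π/2.
  (u')² cross terms: 2·(-15)·(-3)·∫cos(5x)·sin(3x) dx = 90·(0) = 0.
  So ∫_0^π (u')² dx = 225*π/2 + 9*π/2 + 0 = 117*π.
||u||_{H^1}^2 = (5*π) + (117*π) = 122*π.


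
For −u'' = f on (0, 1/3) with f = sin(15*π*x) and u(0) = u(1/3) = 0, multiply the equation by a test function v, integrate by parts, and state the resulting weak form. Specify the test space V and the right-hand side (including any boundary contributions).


V = H^1_0(0, 1/3) (so v(0) = v(1/3) = 0); weak form: ∫_0^1/3 u'v' dx = ∫_0^1/3 (sin(15*π*x)) v dx for all v ∈ V.

Multiply both sides by a test function v and integrate from 0 to 1/3:
  ∫_0^1/3 −u''(x) v(x) dx = ∫_0^1/3 f(x) v(x) dx.
Integrate the LHS by parts once:
  ∫_0^1/3 −u'' v dx = −[u'(x) v(x)]_0^1/3 + ∫_0^1/3 u'(x) v'(x) dx.
Thus ∫_0^1/3 u'(x) v'(x) dx = ∫_0^1/3 f(x) v(x) dx + [u'(x) v(x)]_0^1/3.
Choose V so that boundary terms are either known or forced to vanish.
u is Dirichlet: u(0) = u(1/3) = 0. Let V = H^1_0(0, 1/3); then v(0) = v(1/3) = 0, and [u' v]_0^1/3 = 0.
Weak formulation: find u (satisfying any essential BC) such that ∫_0^1/3 u'(x) v'(x) dx = ∫_0^1/3 f v dx for all v ∈ V.
Substituting f(x) = sin(15*π*x), the right-hand side is ∫_0^1/3 (sin(15*π*x)) v dx.


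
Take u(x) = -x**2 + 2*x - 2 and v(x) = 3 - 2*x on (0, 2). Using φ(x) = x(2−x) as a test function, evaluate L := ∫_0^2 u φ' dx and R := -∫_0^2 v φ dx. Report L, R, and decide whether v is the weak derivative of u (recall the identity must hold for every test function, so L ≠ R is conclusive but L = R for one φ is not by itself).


LHS = 0, RHS = -4/3. No, v is not the weak derivative of u.

u(x) = -x**2 + 2*x - 2, classical derivative u'(x) = 2 - 2*x.
φ(x) = x(2−x), so φ'(x) = 2 - 2*x.
Note φ(0) = φ(2) = 0, so the boundary term u·φ vanishes.
LHS = ∫_0^2 u(x) φ'(x) dx = ∫_0^2 (2*x^3 - 6*x^2 + 8*x - 4) dx. Term by term:
  ∫_0^2 2*x^3 dx = 8;  ∫_0^2 -6*x^2 dx = -16;  ∫_0^2 8*x dx = 16;
  ∫_0^2 -4 dx = -8.
Sum: 8 − 16 + 16 − 8 = 0.
So LHS = 0.
∫_0^2 v(x) φ(x) dx = ∫_0^2 (2*x^3 - 7*x^2 + 6*x) dx. Term by term:
  ∫_0^2 2*x^3 dx = 8;  ∫_0^2 -7*x^2 dx = -56/3;  ∫_0^2 6*x dx = 12.
Sum: 8 − 56/3 + 12 = 4/3.
So RHS = -∫_0^2 v(x) φ(x) dx = -4/3.
LHS − RHS = 4/3 ≠ 0, so the identity fails.
(For a valid weak derivative the identity must hold for EVERY test function, in particular this one. The failure shows v is NOT the weak derivative of u.)
Correct weak derivative would be u'(x) = 2 - 2*x.


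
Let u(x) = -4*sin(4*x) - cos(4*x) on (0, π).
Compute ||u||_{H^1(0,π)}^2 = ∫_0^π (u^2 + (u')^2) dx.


||u||_{H^1(0,π)}^2 = 289*π/2

u'(x) = 4*sin(4*x) - 16*cos(4*x).
Expand u² and (u')² and integrate term by term on (0, π), using: for integers n ≥ 1, ∫_0^π sin²(nx) dx = ∫_0^π cos²(nx) dx = π/2; for n ≠ n', ∫_0^π sin(nx)sin(n'x) dx = ∫_0^π cos(nx)cos(n'x) dx = 0; and by product-to-sum, ∫_0^π sin(nx)cos(n'x) dx = ½∫_0^π [sin((n+n')x) + sin((n−n')x)] dx, which is 0 when n+n' is even and 2n/(n²−n'²) when n+n' is odd (it need not vanish on (0, π)).
  u² squared terms: (-1)²·∫cos(4x)² dx = 1·π/2 = π/2;  (-4)²·∫sin(4x)² dx = 16·π/2 = 8*π.
  u² cross terms: 2·(-1)·(-4)·∫cos(4x)·sin(4x) dx = 8·(0) = 0.
  So ∫_0^π u² dx = π/2 + 8*π + 0 = 17*π/2.
  (u')² squared terms: (-16)²·∫cos(4x)² dx = 256·π/2 = 128*π;  (4)²·∫sin(4x)² dx = 16·π/2 = 8*π.
  (u')² cross terms: 2·(-16)·(4)·∫cos(4x)·sin(4x) dx = -128·(0) = 0.
  So ∫_0^π (u')² dx = 128*π + 8*π + 0 = 136*π.
||u||_{H^1}^2 = (17*π/2) + (136*π) = 289*π/2.


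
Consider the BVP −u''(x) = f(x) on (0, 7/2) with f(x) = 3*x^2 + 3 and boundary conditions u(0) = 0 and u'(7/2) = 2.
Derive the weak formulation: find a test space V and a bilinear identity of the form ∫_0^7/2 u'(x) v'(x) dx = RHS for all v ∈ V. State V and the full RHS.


V = {v ∈ H^1(0, 7/2) : v(0) = 0} (test functions vanish at x = 0 where u is specified); weak form: ∫_0^7/2 u'v' dx = ∫_0^7/2 (3*x^2 + 3) v dx + 2·v(7/2) for all v ∈ V.

Multiply both sides by a test function v and integrate from 0 to 7/2:
  ∫_0^7/2 −u''(x) v(x) dx = ∫_0^7/2 f(x) v(x) dx.
Integrate the LHS by parts once:
  ∫_0^7/2 −u'' v dx = −[u'(x) v(x)]_0^7/2 + ∫_0^7/2 u'(x) v'(x) dx.
Thus ∫_0^7/2 u'(x) v'(x) dx = ∫_0^7/2 f(x) v(x) dx + [u'(x) v(x)]_0^7/2.
Choose V so that boundary terms are either known or forced to vanish.
Mixed BC: u(0) = 0 (Dirichlet) and u'(7/2) = 2 (Neumann). Define V = {v ∈ H^1(0, 7/2) : v(0) = 0}. Then [u' v]_0^7/2 = u'(7/2)·v(7/2) − u'(0)·0 = 2·v(7/2).
Weak formulation: find u (satisfying any essential BC) such that ∫_0^7/2 u'(x) v'(x) dx = ∫_0^7/2 f v dx + 2·v(7/2) for all v ∈ V (Dirichlet at 0 absorbed into V; Neumann datum at x = 7/2 contributes the boundary term).
Substituting f(x) = 3*x^2 + 3, the right-hand side is ∫_0^7/2 (3*x^2 + 3) v dx + 2·v(7/2).


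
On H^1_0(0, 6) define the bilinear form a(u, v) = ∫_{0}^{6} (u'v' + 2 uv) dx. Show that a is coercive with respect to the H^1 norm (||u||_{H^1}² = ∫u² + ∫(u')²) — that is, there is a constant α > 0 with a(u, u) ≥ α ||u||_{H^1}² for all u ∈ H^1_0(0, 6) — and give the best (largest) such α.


α = 1

Coercivity of a(·,·) on H^1_0(0, 6) means a(u, u) ≥ α ||u||_{H^1}² for every u ∈ H^1_0.
The interval has length L = 6, and Poincaré/coercivity depend only on L. Here a(u, u) = ∫(u')² + (2)·∫u².
Here c = 2 ≥ 1, so a(u,u) = ∫(u')² + c∫u² ≥ ∫(u')² + ∫u² = ||u||_{H^1}², i.e. α = 1 works. No larger α is possible: a(u,u) ≥ α||u||_{H^1}² means (1−α)∫(u')² ≥ (α−c)∫u², and for the modes u_n = sin(nπ(x−x₀)/L) (x₀ the left endpoint) one has ∫u_n²/∫(u_n')² = (L/(nπ))² → 0, so a(u_n,u_n)/||u_n||_{H^1}² → 1. Hence the optimal constant is α = 1.
Therefore α = 1.


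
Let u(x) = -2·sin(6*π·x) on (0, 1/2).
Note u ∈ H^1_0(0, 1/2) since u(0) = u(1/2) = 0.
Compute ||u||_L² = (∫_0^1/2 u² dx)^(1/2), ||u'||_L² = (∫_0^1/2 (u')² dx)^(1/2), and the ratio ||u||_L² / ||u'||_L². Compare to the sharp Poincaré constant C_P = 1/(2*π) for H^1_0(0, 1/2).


||u||_L² / ||u'||_L² = 1/(6*π) < C_P = 1/(2*π).

u(x) = -2·sin(6*π·x), so u'(x) = -12*π*cos(6*π*x).
Writing u(x) = A·sin(kπx/L) with A = -2 and k = 3, use ∫_0^L sin²(kπx/L) dx = L/2 and ∫_0^L cos²(kπx/L) dx = L/2.
u² = 4·sin²(6*π·x) and (u')² = 144*π^2·cos²(6*π·x), and each of sin², cos² integrates to L/2 = 1/4 over (0, 1/2).
∫_0^1/2 u² dx = 1, so ||u||_L² = 1.
∫_0^1/2 (u')² dx = 36*π^2, so ||u'||_L² = 6*π.
Ratio ||u||_L² / ||u'||_L² = 1/(6*π).
Sharp Poincaré constant on H^1_0(0, 1/2) is C_P = L/π = 1/(2*π), achieved by sin(2*π·x).
This is the k = 3 harmonic; the ratio L/(kπ) is strictly less than C_P = L/π, consistent with the sharp inequality ||u||_L² ≤ C_P ||u'||_L².


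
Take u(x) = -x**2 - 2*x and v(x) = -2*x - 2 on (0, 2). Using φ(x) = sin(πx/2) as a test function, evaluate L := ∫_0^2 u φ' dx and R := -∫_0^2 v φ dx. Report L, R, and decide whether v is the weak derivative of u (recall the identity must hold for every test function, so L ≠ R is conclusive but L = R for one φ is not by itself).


LHS = 16/π, RHS = 16/π. Yes, v = u' weakly.

u(x) = -x**2 - 2*x, classical derivative u'(x) = -2*x - 2.
φ(x) = sin(πx/2), so φ'(x) = π*cos(π*x/2)/2.
Note φ(0) = φ(2) = 0, so the boundary term u·φ vanishes.
LHS = ∫_0^2 u(x) φ'(x) dx = ∫_0^2 (-π*x^2*cos(π*x/2)/2 - π*x*cos(π*x/2)) dx. Term by term:
  ∫_0^2 -π*x*cos(π*x/2) dx = 8/π;  ∫_0^2 -π*x^2*cos(π*x/2)/2 dx = 8/π.
Sum: 8/π + 8/π = 16/π.
So LHS = 16/π.
∫_0^2 v(x) φ(x) dx = ∫_0^2 (-2*x*sin(π*x/2) - 2*sin(π*x/2)) dx. Term by term:
  ∫_0^2 -2*sin(π*x/2) dx = -8/π;  ∫_0^2 -2*x*sin(π*x/2) dx = -8/π.
Sum: -8/π − 8/π = -16/π.
So RHS = -∫_0^2 v(x) φ(x) dx = 16/π.
LHS = RHS, so the identity holds for this test φ.
Moreover u is smooth here and v(x) = u'(x) = -2*x - 2 pointwise, so the identity holds for every test function. Hence v is the weak derivative of u.


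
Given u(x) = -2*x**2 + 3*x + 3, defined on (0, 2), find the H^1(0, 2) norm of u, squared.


||u||_{H^1}^2 = 544/15

The H^1 norm (squared) on an interval (0, L) is
  ||u||_{H^1}^2 = ∫_0^L u(x)^2 dx + ∫_0^L u'(x)^2 dx.
Compute u'(x) = 3 - 4*x.
Then u(x)^2 = 4*x**4 - 12*x**3 - 3*x**2 + 18*x + 9 and u'(x)^2 = 16*x**2 - 24*x + 9.
Integrate each monomial from 0 to 2 using ∫_0^2 c·x^n dx = c·2^(n+1)/(n+1):
  ∫_0^2 u(x)^2 dx = ∫_0^2 (4*x^4 - 12*x^3 - 3*x^2 + 18*x + 9) dx. Term by term:
    ∫_0^2 4*x^4 dx = 128/5;  ∫_0^2 -12*x^3 dx = -48;  ∫_0^2 -3*x^2 dx = -8;
    ∫_0^2 18*x dx = 36;  ∫_0^2 9 dx = 18.
  Sum: 128/5 − 48 − 8 + 36 + 18 = 118/5.
  ∫_0^2 u'(x)^2 dx = ∫_0^2 (16*x^2 - 24*x + 9) dx. Term by term:
    ∫_0^2 16*x^2 dx = 128/3;  ∫_0^2 -24*x dx = -48;  ∫_0^2 9 dx = 18.
  Sum: 128/3 − 48 + 18 = 38/3.
Adding: ||u||_{H^1}^2 = 118/5 + 38/3 = 544/15.


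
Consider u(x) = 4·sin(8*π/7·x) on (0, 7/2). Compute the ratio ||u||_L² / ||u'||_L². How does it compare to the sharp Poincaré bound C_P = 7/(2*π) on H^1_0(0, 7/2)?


||u||_L² / ||u'||_L² = 7/(8*π) < C_P = 7/(2*π).

u(x) = 4·sin(8*π/7·x), so u'(x) = 32*π*cos(8*π*x/7)/7.
Writing u(x) = A·sin(kπx/L) with A = 4 and k = 4, use ∫_0^L sin²(kπx/L) dx = L/2 and ∫_0^L cos²(kπx/L) dx = L/2.
u² = 16·sin²(8*π/7·x) and (u')² = 1024*π^2/49·cos²(8*π/7·x), and each of sin², cos² integrates to L/2 = 7/4 over (0, 7/2).
∫_0^7/2 u² dx = 28, so ||u||_L² = 2*sqrt(7).
∫_0^7/2 (u')² dx = 256*π^2/7, so ||u'||_L² = 16*sqrt(7)*π/7.
Ratio ||u||_L² / ||u'||_L² = 7/(8*π).
Sharp Poincaré constant on H^1_0(0, 7/2) is C_P = L/π = 7/(2*π), achieved by sin(2*π/7·x).
This is the k = 4 harmonic; the ratio L/(kπ) is strictly less than C_P = L/π, consistent with the sharp inequality ||u||_L² ≤ C_P ||u'||_L².


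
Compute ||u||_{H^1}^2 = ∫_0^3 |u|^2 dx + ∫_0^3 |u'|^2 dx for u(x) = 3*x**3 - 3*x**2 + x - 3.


||u||_{H^1}^2 = 112821/35

The H^1 norm (squared) on an interval (0, L) is
  ||u||_{H^1}^2 = ∫_0^L u(x)^2 dx + ∫_0^L u'(x)^2 dx.
Compute u'(x) = 9*x**2 - 6*x + 1.
Then u(x)^2 = 9*x**6 - 18*x**5 + 15*x**4 - 24*x**3 + 19*x**2 - 6*x + 9 and u'(x)^2 = 81*x**4 - 108*x**3 + 54*x**2 - 12*x + 1.
Integrate each monomial from 0 to 3 using ∫_0^3 c·x^n dx = c·3^(n+1)/(n+1):
  ∫_0^3 u(x)^2 dx = ∫_0^3 (9*x^6 - 18*x^5 + 15*x^4 - 24*x^3 + 19*x^2 - 6*x + 9) dx. Term by term:
    ∫_0^3 9*x^6 dx = 19683/7;  ∫_0^3 -18*x^5 dx = -2187;  ∫_0^3 15*x^4 dx = 729;
    ∫_0^3 -24*x^3 dx = -486;  ∫_0^3 19*x^2 dx = 171;  ∫_0^3 -6*x dx = -27;
    ∫_0^3 9 dx = 27.
  Sum: 19683/7 − 2187 + 729 − 486 + 171 − 27 + 27 = 7272/7.
  ∫_0^3 u'(x)^2 dx = ∫_0^3 (81*x^4 - 108*x^3 + 54*x^2 - 12*x + 1) dx. Term by term:
    ∫_0^3 81*x^4 dx = 19683/5;  ∫_0^3 -108*x^3 dx = -2187;  ∫_0^3 54*x^2 dx = 486;
    ∫_0^3 -12*x dx = -54;  ∫_0^3 1 dx = 3.
  Sum: 19683/5 − 2187 + 486 − 54 + 3 = 10923/5.
Adding: ||u||_{H^1}^2 = 7272/7 + 10923/5 = 112821/35.


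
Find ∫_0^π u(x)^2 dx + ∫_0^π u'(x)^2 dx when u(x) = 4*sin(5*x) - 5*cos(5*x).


||u||_{H^1(0,π)}^2 = 533*π

u'(x) = 25*sin(5*x) + 20*cos(5*x).
Expand u² and (u')² and integrate term by term on (0, π), using: for integers n ≥ 1, ∫_0^π sin²(nx) dx = ∫_0^π cos²(nx) dx = π/2; for n ≠ n', ∫_0^π sin(nx)sin(n'x) dx = ∫_0^π cos(nx)cos(n'x) dx = 0; and by product-to-sum, ∫_0^π sin(nx)cos(n'x) dx = ½∫_0^π [sin((n+n')x) + sin((n−n')x)] dx, which is 0 when n+n' is even and 2n/(n²−n'²) when n+n' is odd (it need not vanish on (0, π)).
  u² squared terms: (-5)²·∫cos(5x)² dx = 25·π/2 = 25*π/2;  (4)²·∫sin(5x)² dx = 16·π/2 = 8*π.
  u² cross terms: 2·(-5)·(4)·∫cos(5x)·sin(5x) dx = -40·(0) = 0.
  So ∫_0^π u² dx = 25*π/2 + 8*π + 0 = 41*π/2.
  (u')² squared terms: (20)²·∫cos(5x)² dx = 400·π/2 = 200*π;  (25)²·∫sin(5x)² dx = 625·π/2 = 625*π/2.
  (u')² cross terms: 2·(20)·(25)·∫cos(5x)·sin(5x) dx = 1000·(0) = 0.
  So ∫_0^π (u')² dx = 200*π + 625*π/2 + 0 = 1025*π/2.
||u||_{H^1}^2 = (41*π/2) + (1025*π/2) = 533*π.


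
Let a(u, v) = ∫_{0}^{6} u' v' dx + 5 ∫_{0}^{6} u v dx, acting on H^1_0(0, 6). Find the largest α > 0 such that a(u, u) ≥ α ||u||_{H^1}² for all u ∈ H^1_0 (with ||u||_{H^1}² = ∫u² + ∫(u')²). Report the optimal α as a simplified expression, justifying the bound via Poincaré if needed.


α = 1

Coercivity of a(·,·) on H^1_0(0, 6) means a(u, u) ≥ α ||u||_{H^1}² for every u ∈ H^1_0.
The interval has length L = 6, and Poincaré/coercivity depend only on L. Here a(u, u) = ∫(u')² + (5)·∫u².
Here c = 5 ≥ 1, so a(u,u) = ∫(u')² + c∫u² ≥ ∫(u')² + ∫u² = ||u||_{H^1}², i.e. α = 1 works. No larger α is possible: a(u,u) ≥ α||u||_{H^1}² means (1−α)∫(u')² ≥ (α−c)∫u², and for the modes u_n = sin(nπ(x−x₀)/L) (x₀ the left endpoint) one has ∫u_n²/∫(u_n')² = (L/(nπ))² → 0, so a(u_n,u_n)/||u_n||_{H^1}² → 1. Hence the optimal constant is α = 1.
Therefore α = 1.


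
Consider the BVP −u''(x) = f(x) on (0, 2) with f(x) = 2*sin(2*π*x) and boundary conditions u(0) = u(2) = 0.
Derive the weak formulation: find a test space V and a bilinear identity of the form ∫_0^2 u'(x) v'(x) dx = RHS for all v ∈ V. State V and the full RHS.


V = H^1_0(0, 2) (so v(0) = v(2) = 0); weak form: ∫_0^2 u'v' dx = ∫_0^2 (2*sin(2*π*x)) v dx for all v ∈ V.

Multiply both sides by a test function v and integrate from 0 to 2:
  ∫_0^2 −u''(x) v(x) dx = ∫_0^2 f(x) v(x) dx.
Integrate the LHS by parts once:
  ∫_0^2 −u'' v dx = −[u'(x) v(x)]_0^2 + ∫_0^2 u'(x) v'(x) dx.
Thus ∫_0^2 u'(x) v'(x) dx = ∫_0^2 f(x) v(x) dx + [u'(x) v(x)]_0^2.
Choose V so that boundary terms are either known or forced to vanish.
u is Dirichlet: u(0) = u(2) = 0. Let V = H^1_0(0, 2); then v(0) = v(2) = 0, and [u' v]_0^2 = 0.
Weak formulation: find u (satisfying any essential BC) such that ∫_0^2 u'(x) v'(x) dx = ∫_0^2 f v dx for all v ∈ V.
Substituting f(x) = 2*sin(2*π*x), the right-hand side is ∫_0^2 (2*sin(2*π*x)) v dx.


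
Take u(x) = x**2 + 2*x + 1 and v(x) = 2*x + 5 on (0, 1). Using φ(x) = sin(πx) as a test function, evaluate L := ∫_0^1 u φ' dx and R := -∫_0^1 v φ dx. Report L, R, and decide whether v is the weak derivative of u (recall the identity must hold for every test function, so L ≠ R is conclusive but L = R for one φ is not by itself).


LHS = -6/π, RHS = -12/π. No, v is not the weak derivative of u.

u(x) = x**2 + 2*x + 1, classical derivative u'(x) = 2*x + 2.
φ(x) = sin(πx), so φ'(x) = π*cos(π*x).
Note φ(0) = φ(1) = 0, so the boundary term u·φ vanishes.
LHS = ∫_0^1 u(x) φ'(x) dx = ∫_0^1 (π*x^2*cos(π*x) + 2*π*x*cos(π*x) + π*cos(π*x)) dx. Term by term:
  ∫_0^1 π*cos(π*x) dx = 0;  ∫_0^1 π*x^2*cos(π*x) dx = -2/π;  ∫_0^1 2*π*x*cos(π*x) dx = -4/π.
Sum: 0 − 2/π − 4/π = -6/π.
So LHS = -6/π.
∫_0^1 v(x) φ(x) dx = ∫_0^1 (2*x*sin(π*x) + 5*sin(π*x)) dx. Term by term:
  ∫_0^1 5*sin(π*x) dx = 10/π;  ∫_0^1 2*x*sin(π*x) dx = 2/π.
Sum: 10/π + 2/π = 12/π.
So RHS = -∫_0^1 v(x) φ(x) dx = -12/π.
LHS − RHS = 6/π ≠ 0, so the identity fails.
(For a valid weak derivative the identity must hold for EVERY test function, in particular this one. The failure shows v is NOT the weak derivative of u.)
Correct weak derivative would be u'(x) = 2*x + 2.


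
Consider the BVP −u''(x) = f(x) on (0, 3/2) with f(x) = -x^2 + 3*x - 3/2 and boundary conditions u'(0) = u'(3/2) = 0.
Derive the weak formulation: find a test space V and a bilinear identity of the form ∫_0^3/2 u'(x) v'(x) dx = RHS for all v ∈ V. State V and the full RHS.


V = H^1(0, 3/2) (no boundary constraint on v; u is determined up to an additive constant); weak form: ∫_0^3/2 u'v' dx = ∫_0^3/2 (-x^2 + 3*x - 3/2) v dx for all v ∈ V.

Multiply both sides by a test function v and integrate from 0 to 3/2:
  ∫_0^3/2 −u''(x) v(x) dx = ∫_0^3/2 f(x) v(x) dx.
Integrate the LHS by parts once:
  ∫_0^3/2 −u'' v dx = −[u'(x) v(x)]_0^3/2 + ∫_0^3/2 u'(x) v'(x) dx.
Thus ∫_0^3/2 u'(x) v'(x) dx = ∫_0^3/2 f(x) v(x) dx + [u'(x) v(x)]_0^3/2.
Choose V so that boundary terms are either known or forced to vanish.
u has homogeneous Neumann: u'(0) = u'(3/2) = 0. So [u' v]_0^3/2 = 0·v(3/2) − 0·v(0) = 0 for any v; take V = H^1(0, 3/2).
Weak formulation: find u (satisfying any essential BC) such that ∫_0^3/2 u'(x) v'(x) dx = ∫_0^3/2 f v dx for all v ∈ V (homogeneous Neumann, so boundary terms vanish).
Substituting f(x) = -x^2 + 3*x - 3/2, the right-hand side is ∫_0^3/2 (-x^2 + 3*x - 3/2) v dx.
Compatibility check (pure Neumann): taking v ≡ 1 ∈ V gives 0 = ∫_0^3/2 f dx + (0) − (0), i.e. ∫_0^3/2 f dx must equal u'(0) − u'(3/2) = 0. Indeed ∫_0^3/2 (-x^2 + 3*x - 3/2) dx = 0, so the data are compatible. The solution is then unique only up to an additive constant (fix it e.g. by requiring ∫_0^3/2 u dx = 0).


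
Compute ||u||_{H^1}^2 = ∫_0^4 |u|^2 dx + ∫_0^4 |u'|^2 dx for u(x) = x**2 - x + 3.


||u||_{H^1}^2 = 4072/15

The H^1 norm (squared) on an interval (0, L) is
  ||u||_{H^1}^2 = ∫_0^L u(x)^2 dx + ∫_0^L u'(x)^2 dx.
Compute u'(x) = 2*x - 1.
Then u(x)^2 = x**4 - 2*x**3 + 7*x**2 - 6*x + 9 and u'(x)^2 = 4*x**2 - 4*x + 1.
Integrate each monomial from 0 to 4 using ∫_0^4 c·x^n dx = c·4^(n+1)/(n+1):
  ∫_0^4 u(x)^2 dx = ∫_0^4 (x^4 - 2*x^3 + 7*x^2 - 6*x + 9) dx. Term by term:
    ∫_0^4 x^4 dx = 1024/5;  ∫_0^4 -2*x^3 dx = -128;  ∫_0^4 7*x^2 dx = 448/3;
    ∫_0^4 -6*x dx = -48;  ∫_0^4 9 dx = 36.
  Sum: 1024/5 − 128 + 448/3 − 48 + 36 = 3212/15.
  ∫_0^4 u'(x)^2 dx = ∫_0^4 (4*x^2 - 4*x + 1) dx. Term by term:
    ∫_0^4 4*x^2 dx = 256/3;  ∫_0^4 -4*x dx = -32;  ∫_0^4 1 dx = 4.
  Sum: 256/3 − 32 + 4 = 172/3.
Adding: ||u||_{H^1}^2 = 3212/15 + 172/3 = 4072/15.


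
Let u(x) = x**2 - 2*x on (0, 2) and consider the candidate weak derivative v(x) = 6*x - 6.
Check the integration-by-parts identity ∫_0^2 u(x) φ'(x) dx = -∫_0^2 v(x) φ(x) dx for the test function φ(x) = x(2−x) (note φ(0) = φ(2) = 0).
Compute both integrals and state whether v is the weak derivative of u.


LHS = 0, RHS = 0. No, v is not the weak derivative of u.

u(x) = x**2 - 2*x, classical derivative u'(x) = 2*x - 2.
φ(x) = x(2−x), so φ'(x) = 2 - 2*x.
Note φ(0) = φ(2) = 0, so the boundary term u·φ vanishes.
LHS = ∫_0^2 u(x) φ'(x) dx = ∫_0^2 (-2*x^3 + 6*x^2 - 4*x) dx. Term by term:
  ∫_0^2 -2*x^3 dx = -8;  ∫_0^2 6*x^2 dx = 16;  ∫_0^2 -4*x dx = -8.
Sum: -8 + 16 − 8 = 0.
So LHS = 0.
∫_0^2 v(x) φ(x) dx = ∫_0^2 (-6*x^3 + 18*x^2 - 12*x) dx. Term by term:
  ∫_0^2 -6*x^3 dx = -24;  ∫_0^2 18*x^2 dx = 48;  ∫_0^2 -12*x dx = -24.
Sum: -24 + 48 − 24 = 0.
So RHS = -∫_0^2 v(x) φ(x) dx = 0.
LHS = RHS, so the identity holds for this particular φ. But this is necessary, not sufficient: a weak derivative must satisfy the identity for EVERY test function in C_c^∞(0, 2).
Here u is smooth, so its weak derivative equals its classical derivative u'(x) = 2*x - 2. Since v(x) = 6*x - 6 ≠ u'(x), v is NOT the weak derivative of u — the agreement for this single φ is a coincidence (the difference v − u' happens to be L²-orthogonal to this φ).


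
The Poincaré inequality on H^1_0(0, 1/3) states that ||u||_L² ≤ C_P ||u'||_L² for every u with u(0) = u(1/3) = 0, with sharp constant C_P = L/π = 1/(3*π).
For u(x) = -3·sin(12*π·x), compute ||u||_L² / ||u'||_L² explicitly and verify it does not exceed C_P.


||u||_L² / ||u'||_L² = 1/(12*π) < C_P = 1/(3*π).

u(x) = -3·sin(12*π·x), so u'(x) = -36*π*cos(12*π*x).
Writing u(x) = A·sin(kπx/L) with A = -3 and k = 4, use ∫_0^L sin²(kπx/L) dx = L/2 and ∫_0^L cos²(kπx/L) dx = L/2.
u² = 9·sin²(12*π·x) and (u')² = 1296*π^2·cos²(12*π·x), and each of sin², cos² integrates to L/2 = 1/6 over (0, 1/3).
∫_0^1/3 u² dx = 3/2, so ||u||_L² = sqrt(6)/2.
∫_0^1/3 (u')² dx = 216*π^2, so ||u'||_L² = 6*sqrt(6)*π.
Ratio ||u||_L² / ||u'||_L² = 1/(12*π).
Sharp Poincaré constant on H^1_0(0, 1/3) is C_P = L/π = 1/(3*π), achieved by sin(3*π·x).
This is the k = 4 harmonic; the ratio L/(kπ) is strictly less than C_P = L/π, consistent with the sharp inequality ||u||_L² ≤ C_P ||u'||_L².
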